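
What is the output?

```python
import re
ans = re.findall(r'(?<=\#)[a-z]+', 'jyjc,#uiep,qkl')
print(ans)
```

Because the assertion is zero-width, the text it checks is not consumed and won't appear in the result.
Walking the string: at [6:10] → 'uiep'.
Since nothing is captured, `findall` lists the 1 matched substring directly.

['uiep']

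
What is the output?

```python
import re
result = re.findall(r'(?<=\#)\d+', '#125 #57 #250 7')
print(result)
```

['125', '57', '250']

The `(?=…)`/`(?<=…)` assertion just peeks at neighbouring text; it doesn't advance the match position.
`findall` yields the raw match text (3 of them) because the pattern has no groups.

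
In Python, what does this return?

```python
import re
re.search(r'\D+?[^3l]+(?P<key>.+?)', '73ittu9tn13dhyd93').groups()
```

('3',)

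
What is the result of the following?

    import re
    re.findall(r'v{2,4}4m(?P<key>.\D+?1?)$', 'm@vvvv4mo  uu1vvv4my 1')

['y 1']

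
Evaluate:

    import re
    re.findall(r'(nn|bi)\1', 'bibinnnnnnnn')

`\1` is not a pattern — it's the concrete string captured by group 1, re-applied verbatim.
Because there's exactly one group, `findall` drops the full match and keeps group 1 from each hit.

['bi', 'nn', 'nn']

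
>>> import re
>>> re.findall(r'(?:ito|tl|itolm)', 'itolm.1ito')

['ito', 'ito']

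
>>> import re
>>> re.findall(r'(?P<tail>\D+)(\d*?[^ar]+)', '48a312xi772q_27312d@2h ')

Pattern: one or more of a non-digit (captured as 'tail'); then zero or more of a digit (lazy), then one or more of any character except [ar] (captured).
Walking the string: at [2:23] match 'a312xi772q_27312d@2h ', groups = ('a', '312xi772q_27312d@2h ').
With 2 capturing groups, `findall` returns a 2-tuple per match.

[('a', '312xi772q_27312d@2h ')]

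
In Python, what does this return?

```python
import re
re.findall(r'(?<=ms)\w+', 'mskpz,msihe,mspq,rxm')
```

The `(?=…)`/`(?<=…)` assertion just peeks at neighbouring text; it doesn't advance the match position.
No capturing groups, so `findall` returns the 3 full match strings.

['kpz', 'ihe', 'pq']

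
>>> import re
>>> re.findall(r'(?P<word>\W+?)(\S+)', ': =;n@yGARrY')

Lazy quantifiers expand one character at a time until the remainder of the pattern can match.
Multiple groups make `findall` return tuples — one 2-tuple for the one match.

[(': ', '=;n@yGARrY')]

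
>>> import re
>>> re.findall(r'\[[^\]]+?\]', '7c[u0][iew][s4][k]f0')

With no groups in the pattern, `findall` gives back each whole match — 4 here.

['[u0]', '[iew]', '[s4]', '[k]']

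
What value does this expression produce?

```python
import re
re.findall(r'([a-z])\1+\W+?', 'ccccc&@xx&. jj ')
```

After group 1 captures some text, `\1` only succeeds where that same text appears again.
Walking the string: at [0:6] match 'ccccc&', group 1 = 'c'; at [7:10] match 'xx&', group 1 = 'x'; at [12:15] match 'jj ', group 1 = 'j'.
`findall` collects group 1 from each match (3 total).

['c', 'x', 'j']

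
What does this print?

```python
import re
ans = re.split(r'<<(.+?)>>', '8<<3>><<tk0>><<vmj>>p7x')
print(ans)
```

A non-greedy quantifier consumes as few characters as it can — just enough that the remainder of the pattern still matches from where it stops; whatever follows it matches normally.
Matches to split on: at [1:6] → '<<3>>'; at [6:13] → '<<tk0>>'; at [13:20] → '<<vmj>>'.
`re.split` interleaves the captured-group text with the surrounding fragments.

['8', '3', '', 'tk0', '', 'vmj', 'p7x']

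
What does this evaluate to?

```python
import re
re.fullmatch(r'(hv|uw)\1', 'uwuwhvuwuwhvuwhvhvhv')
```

None

The backreference `\1` re-matches whatever the first group consumed, character for character.
`re.fullmatch` is like wrapping the pattern in `^…$` (in single-line mode).
Here there's no way to consume every character, so the call returns None.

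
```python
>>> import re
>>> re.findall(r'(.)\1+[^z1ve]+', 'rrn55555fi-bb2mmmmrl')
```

['r']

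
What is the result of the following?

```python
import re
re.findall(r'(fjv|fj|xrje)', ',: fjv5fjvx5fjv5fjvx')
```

['fjv', 'fjv', 'fjv', 'fjv']

The regex engine tests alternatives in the order written; an earlier branch that matches wins even if a later one would match more.
Scanning left to right: at [3:6] match 'fjv', group 1 = 'fjv'; at [7:10] match 'fjv', group 1 = 'fjv'; at [12:15] match 'fjv', group 1 = 'fjv'; at [16:19] match 'fjv', group 1 = 'fjv'.
`findall` collects group 1 from each match (4 total).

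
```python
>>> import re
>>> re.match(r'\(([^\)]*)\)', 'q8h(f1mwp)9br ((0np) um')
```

None

`re.match` won't scan ahead — the pattern has to work from the very first character.
Here the string doesn't start with a match, so the call returns None.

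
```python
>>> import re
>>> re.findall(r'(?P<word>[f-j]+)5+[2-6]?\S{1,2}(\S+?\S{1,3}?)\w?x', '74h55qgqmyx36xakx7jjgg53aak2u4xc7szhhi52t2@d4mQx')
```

[('h', 'qm'), ('jjgg', 'k2u'), ('hhi', '@d4m')]

Pattern: one or more of a character in [f-j] (captured as 'word'); then one or more of a literal '5', then optionally a character in [2-6], then 1 to 2 of a non-whitespace character; then one or more of a non-whitespace character (lazy), then 1 to 3 of a non-whitespace character (lazy) (captured); then optionally a word character, then the literal 'x'.
The `?` after the quantifier makes it lazy — it takes as little as possible before letting the rest of the pattern try.
Scanning left to right: at [2:11] match 'h55qgqmyx', groups = ('h', 'qm'); at [18:31] match 'jjgg53aak2u4x', groups = ('jjgg', 'k2u'); at [35:48] match 'hhi52t2@d4mQx', groups = ('hhi', '@d4m').
With 2 capturing groups, `findall` returns a 2-tuple per match.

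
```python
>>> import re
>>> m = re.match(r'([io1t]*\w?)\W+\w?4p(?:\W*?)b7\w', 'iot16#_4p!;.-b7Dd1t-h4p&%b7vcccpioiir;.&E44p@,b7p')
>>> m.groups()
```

('iot16',)

Pattern: zero or more of one of [io1t], then optionally a word character (captured); then one or more of a non-word character, then optionally a word character, then the literal '4p'; then zero or more of a non-word character (lazy) (non-capturing group); then the literal 'b7', then a word character.
With `match`, the pattern is implicitly anchored at the beginning.
The match spans [0:16] → 'iot16#_4p!;.-b7D'.
Captured: group 1 = 'iot16'.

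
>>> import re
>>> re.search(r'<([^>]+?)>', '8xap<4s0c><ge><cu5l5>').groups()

('4s0c',)

Unlike `match`, `search` isn't anchored — it looks for the pattern anywhere in the string.
The match spans [4:10] → '<4s0c>'.
Captured: group 1 = '4s0c'.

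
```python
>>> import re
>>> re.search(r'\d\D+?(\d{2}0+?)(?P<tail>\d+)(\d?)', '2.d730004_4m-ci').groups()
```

('730', '004', '')

This matches a digit, then one or more of a non-digit (lazy); then exactly 2 of a digit, then one or more of a literal '0' (lazy) (captured); then one or more of a digit (captured as 'tail'); then optionally a digit (captured).
A `+?`/`*?`/`{m,n}?` starts at its minimum and grows only as far as needed for what follows to match.
`re.search` scans for the first position where the pattern succeeds.
The match spans [0:9] → '2.d730004'.
Captured: group 1 = '730', group 2 = '004', group 3 = ''.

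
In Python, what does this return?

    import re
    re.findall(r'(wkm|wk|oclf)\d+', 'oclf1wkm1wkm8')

['oclf', 'wkm', 'wkm']

`findall` collects group 1 from each match (3 total).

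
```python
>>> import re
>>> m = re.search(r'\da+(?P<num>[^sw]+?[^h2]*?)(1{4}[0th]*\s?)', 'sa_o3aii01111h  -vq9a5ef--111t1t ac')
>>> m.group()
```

'3aii01111h '

The pattern matches a digit, then one or more of a literal 'a'; then one or more of any character except [sw] (lazy), then zero or more of any character except [h2] (lazy) (captured as 'num'); then exactly 4 of the literal '1', then zero or more of one of [0th], then optionally whitespace (captured).
The match spans [4:15] → '3aii01111h '.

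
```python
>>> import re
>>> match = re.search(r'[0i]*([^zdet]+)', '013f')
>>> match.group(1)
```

'13f'

This matches zero or more of one of [0i]; then one or more of any character except [zdet] (captured).
`re.search` scans for the first position where the pattern succeeds.
The match spans [0:4] → '013f'.
Captured: group 1 = '13f'.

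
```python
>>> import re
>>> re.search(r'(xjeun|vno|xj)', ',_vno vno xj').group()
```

'vno'

Unlike `match`, `search` isn't anchored — it looks for the pattern anywhere in the string.
The match spans [2:5] → 'vno'.
Captured: group 1 = 'vno'.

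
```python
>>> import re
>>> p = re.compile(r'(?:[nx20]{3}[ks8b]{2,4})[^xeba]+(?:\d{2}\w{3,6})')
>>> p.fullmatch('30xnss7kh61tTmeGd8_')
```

None

Pattern: exactly 3 of one of [nx20], then 2 to 4 of one of [ks8b] (non-capturing group); then one or more of any character except [xeba]; then exactly 2 of a digit, then 3 to 6 of a word character (non-capturing group).
`re.fullmatch` is like wrapping the pattern in `^…$` (in single-line mode).
Here the string isn't matched end-to-end, so the call returns None.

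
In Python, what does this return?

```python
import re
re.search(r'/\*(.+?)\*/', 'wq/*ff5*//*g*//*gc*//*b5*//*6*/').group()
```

The `?` after the quantifier makes it lazy — it takes as little as possible before letting the rest of the pattern try.
`search` walks the string left to right and returns the first match it finds.
The match spans [2:9] → '/*ff5*/'.
Captured: group 1 = 'ff5'.

'/*ff5*/'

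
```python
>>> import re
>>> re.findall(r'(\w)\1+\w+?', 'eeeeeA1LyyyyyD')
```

['e', 'y']

After group 1 captures some text, `\1` only succeeds where that same text appears again.
Because there's exactly one group, `findall` drops the full match and keeps group 1 from each hit.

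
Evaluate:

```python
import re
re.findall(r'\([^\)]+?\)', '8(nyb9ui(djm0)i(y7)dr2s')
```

Scanning left to right: at [1:14] → '(nyb9ui(djm0)'; at [15:19] → '(y7)'.
Since nothing is captured, `findall` lists the 2 matched substrings directly.

['(nyb9ui(djm0)', '(y7)']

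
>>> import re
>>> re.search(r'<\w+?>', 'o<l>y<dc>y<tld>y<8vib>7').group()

Unlike `match`, `search` isn't anchored — it looks for the pattern anywhere in the string.
The match spans [1:4] → '<l>'.

'<l>'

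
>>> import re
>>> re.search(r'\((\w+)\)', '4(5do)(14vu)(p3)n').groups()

The match spans [1:6] → '(5do)'.
Captured: group 1 = '5do'.

('5do',)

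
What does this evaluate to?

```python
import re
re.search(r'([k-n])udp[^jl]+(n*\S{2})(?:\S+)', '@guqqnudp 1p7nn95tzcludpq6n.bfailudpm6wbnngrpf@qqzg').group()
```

'nudp 1p7nn95tzcludpq6n.bfailudpm6wbnngrpf@qqzg'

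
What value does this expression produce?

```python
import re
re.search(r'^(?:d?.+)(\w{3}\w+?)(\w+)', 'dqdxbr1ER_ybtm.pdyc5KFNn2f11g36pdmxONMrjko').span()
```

The pattern matches anchored at the start of the string; then optionally the literal 'd', then one or more of any character (non-capturing group); then exactly 3 of a word character, then one or more of a word character (lazy) (captured); then one or more of a word character (captured).
Unlike `match`, `search` isn't anchored — it looks for the pattern anywhere in the string.
The match spans [0:42] → 'dqdxbr1ER_ybtm.pdyc5KFNn2f11g36pdmxONMrjko'.
Captured: group 1 = 'Mrjk', group 2 = 'o'.

(0, 42)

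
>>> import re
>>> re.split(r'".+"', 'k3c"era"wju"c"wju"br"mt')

['k3c', 'mt']

Matches to split on: at [3:21] → '"era"wju"c"wju"br"'.
Splitting on the pattern gives 2 pieces.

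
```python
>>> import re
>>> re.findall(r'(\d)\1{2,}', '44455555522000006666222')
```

A backreference is literal: `\1` must see the identical characters the first group matched.
Matches: at [0:3] match '444', group 1 = '4'; at [3:9] match '555555', group 1 = '5'; at [11:16] match '00000', group 1 = '0'; at [16:20] match '6666', group 1 = '6'; at [20:23] match '222', group 1 = '2'.
`findall` collects group 1 from each match (5 total).

['4', '5', '0', '6', '2']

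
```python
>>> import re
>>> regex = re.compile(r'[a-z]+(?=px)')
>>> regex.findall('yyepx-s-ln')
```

['yye']

The positive lookaround only admits positions where the adjacent text matches; those characters stay outside the span.
Since nothing is captured, `findall` lists the 1 matched substring directly.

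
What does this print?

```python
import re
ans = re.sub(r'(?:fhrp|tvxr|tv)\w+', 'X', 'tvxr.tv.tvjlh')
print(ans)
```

X.tv.X

`sub` substitutes 'X' at each match site.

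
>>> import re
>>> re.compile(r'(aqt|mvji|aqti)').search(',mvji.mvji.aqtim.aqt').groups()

`re.search` scans for the first position where the pattern succeeds.
The match spans [1:5] → 'mvji'.
Captured: group 1 = 'mvji'.

('mvji',)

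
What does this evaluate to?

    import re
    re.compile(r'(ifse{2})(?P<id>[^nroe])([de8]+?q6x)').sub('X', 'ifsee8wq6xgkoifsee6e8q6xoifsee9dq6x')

'ifsee8wq6xgkoXoX'

Pattern: the literal 'ifs', then exactly 2 of a literal 'e' (captured); then any character except [nroe] (captured as 'id'); then one or more of one of [de8] (lazy), then the literal 'q6x' (captured).
Every occurrence is swapped for 'X'.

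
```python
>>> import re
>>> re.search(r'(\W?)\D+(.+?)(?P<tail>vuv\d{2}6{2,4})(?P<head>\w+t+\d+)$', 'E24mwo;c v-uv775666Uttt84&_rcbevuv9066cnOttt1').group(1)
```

This matches optionally a non-word character (captured); then one or more of a non-digit; then one or more of any character (lazy) (captured); then the literal 'vuv', then exactly 2 of a digit, then 2 to 4 of a literal '6' (captured as 'tail'); then one or more of a word character, then one or more of the literal 't', then one or more of a digit (captured as 'head'); then anchored at the end.
Unlike `match`, `search` isn't anchored — it looks for the pattern anywhere in the string.
The match spans [0:45] → 'E24mwo;c v-uv775666Uttt84&_rcbevuv9066cnOttt1'.
Captured: group 1 = '', group 2 = '24mwo;c v-uv775666Uttt84&_rcbe', group 3 = 'vuv9066', group 4 = 'cnOttt1'.

''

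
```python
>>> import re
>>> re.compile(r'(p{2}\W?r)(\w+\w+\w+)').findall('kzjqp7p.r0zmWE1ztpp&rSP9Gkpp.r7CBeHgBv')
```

[('pp&r', 'SP9Gkpp')]

The pattern matches exactly 2 of a literal 'p', then optionally a non-word character, then a literal 'r' (captured); then one or more of a word character, then one or more of a word character, then one or more of a word character (captured).
Multiple groups make `findall` return tuples — one 2-tuple for the one match.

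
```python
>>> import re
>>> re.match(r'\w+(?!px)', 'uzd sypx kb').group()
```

The negative lookaround is zero-width — it rules out positions where the adjacent text would match, without consuming anything.
`re.match` only tries the pattern at the start of the string.
The match spans [0:3] → 'uzd'.

'uzd'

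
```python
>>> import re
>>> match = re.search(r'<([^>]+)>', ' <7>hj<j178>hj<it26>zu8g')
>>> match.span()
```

(1, 4)

The match spans [1:4] → '<7>'.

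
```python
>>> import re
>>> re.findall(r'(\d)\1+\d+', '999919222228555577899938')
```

['9']

A backreference is literal: `\1` must see the identical characters the first group matched.
Walking the string: at [0:24] match '999919222228555577899938', group 1 = '9'.
One capturing group, so `findall` returns just the captured substring from the one match — 1 in all.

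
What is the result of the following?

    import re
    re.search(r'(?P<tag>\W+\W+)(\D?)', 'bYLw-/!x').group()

'-/!x'

Pattern: one or more of a non-word character, then one or more of a non-word character (captured as 'tag'); then optionally a non-digit (captured).
`re.search` scans for the first position where the pattern succeeds.
The match spans [4:8] → '-/!x'.
Captured: group 1 = '-/!', group 2 = 'x'.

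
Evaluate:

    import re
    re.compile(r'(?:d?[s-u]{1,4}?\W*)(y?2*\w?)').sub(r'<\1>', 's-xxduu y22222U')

'<x>x<u> y22222U'

The `?` after the quantifier makes it lazy — it takes as little as possible before letting the rest of the pattern try.
The replacement refers to a captured group, so each match is rewritten using its own captured text.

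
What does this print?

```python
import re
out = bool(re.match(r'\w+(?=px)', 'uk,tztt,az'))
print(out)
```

False

`re.match` won't scan ahead — the pattern has to work from the very first character.
Here the string doesn't start with a match, so the call returns None, and `bool(None)` is False.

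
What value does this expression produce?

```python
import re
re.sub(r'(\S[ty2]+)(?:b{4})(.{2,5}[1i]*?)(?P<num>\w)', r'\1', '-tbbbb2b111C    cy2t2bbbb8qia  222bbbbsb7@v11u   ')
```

The pattern matches a non-whitespace character, then one or more of one of [ty2] (captured); then exactly 4 of a literal 'b' (non-capturing group); then 2 to 5 of any character, then zero or more of one of [1i] (lazy) (captured); then a word character (captured as 'num').
Matches: at [0:12] → '-tbbbb2b111C'; at [16:29] → 'cy2t2bbbb8qia'; at [31:44] → '222bbbbsb7@v1'.
Each match is replaced using the text its own group 1 captured.

'-t    cy2t2  2221u   '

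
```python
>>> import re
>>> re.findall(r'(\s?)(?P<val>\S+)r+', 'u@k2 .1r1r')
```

2 groups means the one result is a tuple of 2 captured strings — 1 here.

[(' ', '.1r1')]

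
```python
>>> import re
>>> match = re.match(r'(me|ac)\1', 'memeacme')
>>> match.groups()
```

('me',)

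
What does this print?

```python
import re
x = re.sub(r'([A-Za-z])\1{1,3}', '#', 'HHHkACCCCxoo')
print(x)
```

#kA#x#

After group 1 captures some text, `\1` only succeeds where that same text appears again.
Matches: at [0:3] → 'HHH'; at [5:9] → 'CCCC'; at [10:12] → 'oo'.
Each match is replaced by '#'.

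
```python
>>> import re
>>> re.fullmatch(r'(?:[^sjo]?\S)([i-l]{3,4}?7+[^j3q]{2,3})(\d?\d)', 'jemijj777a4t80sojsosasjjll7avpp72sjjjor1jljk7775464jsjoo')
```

None

Pattern: optionally any character except [sjo], then a non-whitespace character (non-capturing group); then 3 to 4 of a character in [i-l] (lazy), then one or more of a literal '7', then 2 to 3 of any character except [j3q] (captured); then optionally a digit, then a digit (captured).
`re.fullmatch` is like wrapping the pattern in `^…$` (in single-line mode).
Here the pattern can't cover the whole string, so the call returns None.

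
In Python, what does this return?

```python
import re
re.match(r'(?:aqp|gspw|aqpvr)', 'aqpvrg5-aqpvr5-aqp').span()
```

(0, 3)

`re.match` won't scan ahead — the pattern has to work from the very first character.
The match spans [0:3] → 'aqp'.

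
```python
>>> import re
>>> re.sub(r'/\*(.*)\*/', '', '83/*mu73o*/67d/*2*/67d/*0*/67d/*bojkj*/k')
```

Each match is replaced by ''.

'83k'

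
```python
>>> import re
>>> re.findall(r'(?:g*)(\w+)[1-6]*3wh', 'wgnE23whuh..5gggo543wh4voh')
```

The pattern matches zero or more of a literal 'g' (non-capturing group); then one or more of a word character (captured); then zero or more of a character in [1-6], then the literal '3wh'.
Scanning left to right: at [0:8] match 'wgnE23wh', group 1 = 'wgnE2'; at [12:22] match '5gggo543wh', group 1 = '5gggo54'.
Because there's exactly one group, `findall` drops the full match and keeps group 1 from each hit.

['wgnE2', '5gggo54']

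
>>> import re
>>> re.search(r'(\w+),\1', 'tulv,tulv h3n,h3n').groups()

('tulv',)

The match spans [0:9] → 'tulv,tulv'.
Captured: group 1 = 'tulv'.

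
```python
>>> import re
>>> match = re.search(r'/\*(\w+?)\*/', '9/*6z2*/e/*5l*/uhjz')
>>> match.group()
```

`search` walks the string left to right and returns the first match it finds.
The match spans [1:8] → '/*6z2*/'.
Captured: group 1 = '6z2'.

'/*6z2*/'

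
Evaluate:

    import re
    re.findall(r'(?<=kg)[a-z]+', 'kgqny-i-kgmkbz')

The lookaround is zero-width — it requires the adjacent text to match without consuming it, so the asserted text isn't part of the match.
Scanning left to right: at [2:5] → 'qny'; at [10:14] → 'mkbz'.
Since nothing is captured, `findall` lists the 2 matched substrings directly.

['qny', 'mkbz']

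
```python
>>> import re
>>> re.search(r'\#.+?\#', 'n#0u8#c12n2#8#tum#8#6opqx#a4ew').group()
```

'#0u8#'

Because the quantifier is non-greedy, it stops expanding at the earliest point where the rest of the pattern can succeed.
Unlike `match`, `search` isn't anchored — it looks for the pattern anywhere in the string.
The match spans [1:6] → '#0u8#'.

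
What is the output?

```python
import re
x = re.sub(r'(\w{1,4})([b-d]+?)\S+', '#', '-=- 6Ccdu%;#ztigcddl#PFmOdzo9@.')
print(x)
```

-=- #

Pattern: 1 to 4 of a word character (captured); then one or more of a character in [b-d] (lazy) (captured); then one or more of a non-whitespace character.
Each match is replaced by '#'.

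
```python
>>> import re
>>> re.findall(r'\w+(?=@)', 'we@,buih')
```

['we']

The lookaround is zero-width — it requires the adjacent text to match without consuming it, so the asserted text isn't part of the match.
Scanning left to right: at [0:2] → 'we'.
Since nothing is captured, `findall` lists the 1 matched substring directly.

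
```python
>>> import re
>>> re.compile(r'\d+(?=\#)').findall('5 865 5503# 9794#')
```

['5503', '9794']

The `(?=…)`/`(?<=…)` assertion just peeks at neighbouring text; it doesn't advance the match position.
With no groups in the pattern, `findall` gives back each whole match — 2 here.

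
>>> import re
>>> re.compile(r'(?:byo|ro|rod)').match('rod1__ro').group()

Alternation tries branches left to right and keeps the first one that lets the overall match succeed at that position.
`match` is anchored at position 0; if the pattern doesn't fit there, it returns None.
The match spans [0:2] → 'ro'.

'ro'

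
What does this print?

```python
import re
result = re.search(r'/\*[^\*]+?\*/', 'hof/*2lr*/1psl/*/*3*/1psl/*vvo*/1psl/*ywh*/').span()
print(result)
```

(3, 10)

`re.search` scans for the first position where the pattern succeeds.
The match spans [3:10] → '/*2lr*/'.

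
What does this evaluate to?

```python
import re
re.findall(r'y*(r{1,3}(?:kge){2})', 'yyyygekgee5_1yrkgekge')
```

`findall` collects group 1 from the one match (1 total).

['rkgekge']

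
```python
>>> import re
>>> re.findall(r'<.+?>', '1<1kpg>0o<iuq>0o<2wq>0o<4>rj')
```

['<1kpg>', '<iuq>', '<2wq>', '<4>']

With the lazy modifier that quantifier settles for the fewest repetitions that let the rest of the pattern succeed (the atoms after it are unaffected and can still be greedy).
Scanning left to right: at [1:7] → '<1kpg>'; at [9:14] → '<iuq>'; at [16:21] → '<2wq>'; at [23:26] → '<4>'.
`findall` yields the raw match text (4 of them) because the pattern has no groups.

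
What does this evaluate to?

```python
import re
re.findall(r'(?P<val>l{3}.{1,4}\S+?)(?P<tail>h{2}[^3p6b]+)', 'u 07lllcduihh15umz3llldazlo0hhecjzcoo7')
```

[('lllcduihh15umz3llldazlo0', 'hhecjzcoo7')]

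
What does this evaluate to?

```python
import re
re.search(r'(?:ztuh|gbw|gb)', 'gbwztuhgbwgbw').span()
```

(0, 3)

Alternation tries branches left to right and keeps the first one that lets the overall match succeed at that position.
The match spans [0:3] → 'gbw'.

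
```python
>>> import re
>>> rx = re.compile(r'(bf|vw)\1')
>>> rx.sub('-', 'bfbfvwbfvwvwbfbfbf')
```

After group 1 captures some text, `\1` only succeeds where that same text appears again.
Matches: at [0:4] → 'bfbf'; at [8:12] → 'vwvw'; at [12:16] → 'bfbf'.
`sub` substitutes '-' at each match site.

'-vwbf--bf'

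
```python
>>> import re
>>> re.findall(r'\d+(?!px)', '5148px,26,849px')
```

['514', '26', '84']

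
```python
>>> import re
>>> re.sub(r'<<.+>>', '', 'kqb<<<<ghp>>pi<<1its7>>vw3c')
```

Every occurrence is swapped for ''.

'kqbvw3c'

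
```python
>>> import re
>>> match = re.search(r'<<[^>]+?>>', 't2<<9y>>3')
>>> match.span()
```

`re.search` tries every starting position until one works.
The match spans [2:8] → '<<9y>>'.

(2, 8)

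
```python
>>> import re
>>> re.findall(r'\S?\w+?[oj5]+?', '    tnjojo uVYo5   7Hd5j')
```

['tnj', 'ojo', 'uVYo', '7Hd5']

Because the quantifier is non-greedy, it stops expanding at the earliest point where the rest of the pattern can succeed.
`findall` yields the raw match text (4 of them) because the pattern has no groups.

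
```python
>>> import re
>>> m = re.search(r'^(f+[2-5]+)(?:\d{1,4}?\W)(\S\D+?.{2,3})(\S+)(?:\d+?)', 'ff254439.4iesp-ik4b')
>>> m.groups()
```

('ff25443', '4iesp', '-ik')

This matches anchored at the start of the string; then one or more of a literal 'f', then one or more of a character in [2-5] (captured); then 1 to 4 of a digit (lazy), then a non-word character (non-capturing group); then a non-whitespace character, then one or more of a non-digit (lazy), then 2 to 3 of any character (captured); then one or more of a non-whitespace character (captured); then one or more of a digit (lazy) (non-capturing group).
Lazy quantifiers expand one character at a time until the remainder of the pattern can match.
Unlike `match`, `search` isn't anchored — it looks for the pattern anywhere in the string.
The match spans [0:18] → 'ff254439.4iesp-ik4'.
Captured: group 1 = 'ff25443', group 2 = '4iesp', group 3 = '-ik'.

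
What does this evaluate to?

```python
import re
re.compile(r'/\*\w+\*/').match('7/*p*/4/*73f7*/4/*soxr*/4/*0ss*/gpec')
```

None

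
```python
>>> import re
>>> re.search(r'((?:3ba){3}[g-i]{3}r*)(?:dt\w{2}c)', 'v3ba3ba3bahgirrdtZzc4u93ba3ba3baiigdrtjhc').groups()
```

('3ba3ba3bahgirr',)

Pattern: the literal '3ba' repeated 3 times, then exactly 3 of a character in [g-i], then zero or more of a literal 'r' (captured); then the literal 'dt', then exactly 2 of a word character, then the literal 'c' (non-capturing group).
Unlike `match`, `search` isn't anchored — it looks for the pattern anywhere in the string.
The match spans [1:20] → '3ba3ba3bahgirrdtZzc'.
Captured: group 1 = '3ba3ba3bahgirr'.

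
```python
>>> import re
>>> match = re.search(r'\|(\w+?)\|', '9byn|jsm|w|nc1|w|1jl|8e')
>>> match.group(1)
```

The match spans [4:9] → '|jsm|'.
Captured: group 1 = 'jsm'.

'jsm'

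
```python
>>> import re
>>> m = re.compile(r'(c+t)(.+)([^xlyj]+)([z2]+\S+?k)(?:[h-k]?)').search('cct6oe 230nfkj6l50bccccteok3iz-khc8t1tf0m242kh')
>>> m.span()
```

The match spans [0:46] → 'cct6oe 230nfkj6l50bccccteok3iz-khc8t1tf0m242kh'.

(0, 46)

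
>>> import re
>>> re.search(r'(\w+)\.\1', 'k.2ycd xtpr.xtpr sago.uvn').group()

'xtpr.xtpr'

After group 1 captures some text, `\1` only succeeds where that same text appears again.
The match spans [7:16] → 'xtpr.xtpr'.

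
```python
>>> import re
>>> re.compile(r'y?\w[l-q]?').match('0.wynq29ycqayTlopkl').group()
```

With `match`, the pattern is implicitly anchored at the beginning.
The match spans [0:1] → '0'.

'0'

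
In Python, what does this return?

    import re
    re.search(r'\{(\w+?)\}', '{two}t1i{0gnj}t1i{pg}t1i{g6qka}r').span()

The match spans [0:5] → '{two}'.

(0, 5)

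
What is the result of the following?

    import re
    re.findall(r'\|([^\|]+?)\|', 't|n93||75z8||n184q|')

['n93', '75z8', 'n184q']

Because there's exactly one group, `findall` drops the full match and keeps group 1 from each hit.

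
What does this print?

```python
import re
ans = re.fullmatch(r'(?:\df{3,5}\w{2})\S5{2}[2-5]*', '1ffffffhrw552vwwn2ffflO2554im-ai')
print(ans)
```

The pattern matches a digit, then 3 to 5 of the literal 'f', then exactly 2 of a word character (non-capturing group); then a non-whitespace character, then exactly 2 of the literal '5', then zero or more of a character in [2-5].
`fullmatch` succeeds only if the pattern covers the string from start to end.
Here the string isn't matched end-to-end, so the call returns None.

None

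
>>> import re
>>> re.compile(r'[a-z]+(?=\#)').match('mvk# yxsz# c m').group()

'mvk'

Lookahead/lookbehind check context without consuming it, so the matched span excludes the asserted characters.
`re.match` won't scan ahead — the pattern has to work from the very first character.
The match spans [0:3] → 'mvk'.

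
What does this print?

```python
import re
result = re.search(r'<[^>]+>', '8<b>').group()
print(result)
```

Unlike `match`, `search` isn't anchored — it looks for the pattern anywhere in the string.
The match spans [1:4] → '<b>'.

<b>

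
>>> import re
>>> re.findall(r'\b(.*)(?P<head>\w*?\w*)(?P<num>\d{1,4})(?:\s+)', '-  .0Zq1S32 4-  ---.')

[('0Zq1S3', '', '2')]

Pattern: a word boundary (`\b`, zero-width); then zero or more of any character (captured); then zero or more of a word character (lazy), then zero or more of a word character (captured as 'head'); then 1 to 4 of a digit (captured as 'num'); then one or more of whitespace (non-capturing group).
Walking the string: at [4:12] match '0Zq1S32 ', groups = ('0Zq1S3', '', '2').
With 3 capturing groups, `findall` returns a 3-tuple per match.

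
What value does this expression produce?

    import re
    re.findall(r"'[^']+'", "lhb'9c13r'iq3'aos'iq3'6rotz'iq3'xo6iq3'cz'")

Walking the string: at [3:10] → "'9c13r'"; at [13:18] → "'aos'"; at [21:28] → "'6rotz'"; at [31:39] → "'xo6iq3'".
With no groups in the pattern, `findall` gives back each whole match — 4 here.

["'9c13r'", "'aos'", "'6rotz'", "'xo6iq3'"]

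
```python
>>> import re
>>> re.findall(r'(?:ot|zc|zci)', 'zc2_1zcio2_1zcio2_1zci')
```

['zc', 'zc', 'zc', 'zc']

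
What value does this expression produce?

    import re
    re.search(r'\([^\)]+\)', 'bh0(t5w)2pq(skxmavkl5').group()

'(t5w)'

`re.search` scans for the first position where the pattern succeeds.
The match spans [3:8] → '(t5w)'.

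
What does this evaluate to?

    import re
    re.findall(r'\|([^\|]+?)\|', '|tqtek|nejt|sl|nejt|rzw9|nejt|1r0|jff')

Scanning left to right: at [0:7] match '|tqtek|', group 1 = 'tqtek'; at [11:15] match '|sl|', group 1 = 'sl'; at [19:25] match '|rzw9|', group 1 = 'rzw9'; at [29:34] match '|1r0|', group 1 = '1r0'.
With a single group, `findall` returns only what that group captured — 4 items.

['tqtek', 'sl', 'rzw9', '1r0']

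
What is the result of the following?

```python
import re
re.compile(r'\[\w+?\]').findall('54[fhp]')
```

Matches: at [2:7] → '[fhp]'.
`findall` yields the raw match text (1 of them) because the pattern has no groups.

['[fhp]']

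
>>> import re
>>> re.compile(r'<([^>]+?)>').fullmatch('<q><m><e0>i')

None

`re.fullmatch` is like wrapping the pattern in `^…$` (in single-line mode).
Here the pattern can't cover the whole string, so the call returns None.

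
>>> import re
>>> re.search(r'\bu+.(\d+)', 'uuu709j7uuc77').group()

'uuu709'

Pattern: a word boundary (`\b`, zero-width); then one or more of a literal 'u', then any character; then one or more of a digit (captured).
`re.search` scans for the first position where the pattern succeeds.
The match spans [0:6] → 'uuu709'.
Captured: group 1 = '09'.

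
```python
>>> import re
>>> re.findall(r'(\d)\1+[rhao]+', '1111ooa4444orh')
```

['1', '4']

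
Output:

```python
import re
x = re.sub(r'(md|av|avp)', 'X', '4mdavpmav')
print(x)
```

The regex engine tests alternatives in the order written; an earlier branch that matches wins even if a later one would match more.
Matches: at [1:3] → 'md'; at [3:5] → 'av'; at [7:9] → 'av'.
`sub` substitutes 'X' at each match site.

4XXpmX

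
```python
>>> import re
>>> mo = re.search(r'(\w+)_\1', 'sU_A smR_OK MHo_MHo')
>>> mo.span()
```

A backreference is literal: `\1` must see the identical characters the first group matched.
The match spans [12:19] → 'MHo_MHo'.

(12, 19)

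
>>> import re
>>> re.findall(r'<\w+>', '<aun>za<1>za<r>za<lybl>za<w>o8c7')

Scanning left to right: at [0:5] → '<aun>'; at [7:10] → '<1>'; at [12:15] → '<r>'; at [17:23] → '<lybl>'; at [25:28] → '<w>'.
`findall` yields the raw match text (5 of them) because the pattern has no groups.

['<aun>', '<1>', '<r>', '<lybl>', '<w>']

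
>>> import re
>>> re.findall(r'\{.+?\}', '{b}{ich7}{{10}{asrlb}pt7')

['{b}', '{ich7}', '{{10}', '{asrlb}']

Scanning left to right: at [0:3] → '{b}'; at [3:9] → '{ich7}'; at [9:14] → '{{10}'; at [14:21] → '{asrlb}'.
No capturing groups, so `findall` returns the 4 full match strings.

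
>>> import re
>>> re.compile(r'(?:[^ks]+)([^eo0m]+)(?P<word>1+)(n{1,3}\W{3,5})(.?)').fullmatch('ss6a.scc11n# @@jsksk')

None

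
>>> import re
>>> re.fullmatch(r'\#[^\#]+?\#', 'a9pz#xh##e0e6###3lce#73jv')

None

For `fullmatch`, every character of the input must be accounted for by the pattern.
Here there's no way to consume every character, so the call returns None.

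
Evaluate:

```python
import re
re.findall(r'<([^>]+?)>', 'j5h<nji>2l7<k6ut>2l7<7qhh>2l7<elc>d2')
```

Matches: at [3:8] match '<nji>', group 1 = 'nji'; at [11:17] match '<k6ut>', group 1 = 'k6ut'; at [20:26] match '<7qhh>', group 1 = '7qhh'; at [29:34] match '<elc>', group 1 = 'elc'.
Because there's exactly one group, `findall` drops the full match and keeps group 1 from each hit.

['nji', 'k6ut', '7qhh', 'elc']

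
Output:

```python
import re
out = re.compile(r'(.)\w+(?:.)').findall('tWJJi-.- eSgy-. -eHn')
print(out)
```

['t', ' ', '-']

The pattern matches any character (captured); then one or more of a word character; then any character (non-capturing group).
Scanning left to right: at [0:6] match 'tWJJi-', group 1 = 't'; at [8:14] match ' eSgy-', group 1 = ' '; at [16:20] match '-eHn', group 1 = '-'.
One capturing group, so `findall` returns just the captured substring from each match — 3 in all.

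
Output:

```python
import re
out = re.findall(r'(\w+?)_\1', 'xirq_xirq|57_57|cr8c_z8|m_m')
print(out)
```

['xirq', '57', 'm']

The backreference `\1` re-matches whatever the first group consumed, character for character.
Because there's exactly one group, `findall` drops the full match and keeps group 1 from each hit.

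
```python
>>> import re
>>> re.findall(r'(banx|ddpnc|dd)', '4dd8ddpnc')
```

['dd', 'ddpnc']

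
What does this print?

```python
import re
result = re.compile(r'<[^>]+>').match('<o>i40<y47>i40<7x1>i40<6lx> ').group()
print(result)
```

<o>

`re.match` only tries the pattern at the start of the string.
The match spans [0:3] → '<o>'.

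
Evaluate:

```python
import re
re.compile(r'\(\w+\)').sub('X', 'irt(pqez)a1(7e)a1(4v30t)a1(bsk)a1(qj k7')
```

Matches: at [3:9] → '(pqez)'; at [11:15] → '(7e)'; at [17:24] → '(4v30t)'; at [26:31] → '(bsk)'.
Each match is replaced by 'X'.

'irtXa1Xa1Xa1Xa1(qj k7'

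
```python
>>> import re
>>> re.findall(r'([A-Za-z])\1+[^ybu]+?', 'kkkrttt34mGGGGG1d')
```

['k', 't', 'G']

`\1` has to match the exact text group 1 already captured.
Matches: at [0:4] match 'kkkr', group 1 = 'k'; at [4:8] match 'ttt3', group 1 = 't'; at [10:16] match 'GGGGG1', group 1 = 'G'.
One capturing group, so `findall` returns just the captured substring from each match — 3 in all.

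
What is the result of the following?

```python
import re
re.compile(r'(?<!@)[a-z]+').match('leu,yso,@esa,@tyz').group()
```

The negative lookaround is zero-width — it rules out positions where the adjacent text would match, without consuming anything.
`re.match` only tries the pattern at the start of the string.
The match spans [0:3] → 'leu'.

'leu'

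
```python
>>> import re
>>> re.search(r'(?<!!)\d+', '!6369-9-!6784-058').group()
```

Because the assertion is negative and zero-width, positions next to the forbidden text are skipped.
The match spans [2:5] → '369'.

'369'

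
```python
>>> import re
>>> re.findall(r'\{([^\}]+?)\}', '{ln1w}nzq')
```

Because there's exactly one group, `findall` drops the full match and keeps group 1 from the one hit.

['ln1w']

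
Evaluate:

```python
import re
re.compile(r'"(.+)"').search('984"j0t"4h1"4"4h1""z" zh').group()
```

'"j0t"4h1"4"4h1""z"'

Unlike `match`, `search` isn't anchored — it looks for the pattern anywhere in the string.
The match spans [3:21] → '"j0t"4h1"4"4h1""z"'.
Captured: group 1 = 'j0t"4h1"4"4h1""z'.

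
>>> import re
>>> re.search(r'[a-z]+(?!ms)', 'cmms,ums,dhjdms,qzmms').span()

(0, 4)

`(?!…)`/`(?<!…)` only lets a position through if the neighbouring text does NOT match; no characters are consumed.
`re.search` scans for the first position where the pattern succeeds.
The match spans [0:4] → 'cmms'.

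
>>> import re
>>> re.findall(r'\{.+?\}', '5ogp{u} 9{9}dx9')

['{u}', '{9}']

Lazy quantifiers expand one character at a time until the remainder of the pattern can match.
Since nothing is captured, `findall` lists the 2 matched substrings directly.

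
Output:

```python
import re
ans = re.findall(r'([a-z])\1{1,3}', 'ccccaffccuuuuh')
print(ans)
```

['c', 'f', 'c', 'u']

`\1` is not a pattern — it's the concrete string captured by group 1, re-applied verbatim.
Matches: at [0:4] match 'cccc', group 1 = 'c'; at [5:7] match 'ff', group 1 = 'f'; at [7:9] match 'cc', group 1 = 'c'; at [9:13] match 'uuuu', group 1 = 'u'.
One capturing group, so `findall` returns just the captured substring from each match — 4 in all.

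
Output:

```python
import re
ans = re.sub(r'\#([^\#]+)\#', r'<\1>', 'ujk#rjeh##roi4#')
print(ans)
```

Matches: at [3:9] → '#rjeh#'; at [9:15] → '#roi4#'.
The replacement refers to a captured group, so each match is rewritten using its own captured text.

ujk<rjeh><roi4>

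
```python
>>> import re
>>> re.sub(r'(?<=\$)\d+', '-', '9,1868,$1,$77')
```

'9,1868,$-,$-'

Because the assertion is zero-width, the text it checks is not consumed and won't appear in the result.
Matches: at [8:9] → '1'; at [11:13] → '77'.
`sub` substitutes '-' at each match site.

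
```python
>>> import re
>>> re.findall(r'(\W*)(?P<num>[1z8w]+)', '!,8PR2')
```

Pattern: zero or more of a non-word character (captured); then one or more of one of [1z8w] (captured as 'num').
Matches: at [0:3] match '!,8', groups = ('!,', '8').
With 2 capturing groups, `findall` returns a 2-tuple per match.

[('!,', '8')]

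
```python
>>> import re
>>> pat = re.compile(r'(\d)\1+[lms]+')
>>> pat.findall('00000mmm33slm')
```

['0', '3']

The backreference `\1` re-matches whatever the first group consumed, character for character.
Matches: at [0:8] match '00000mmm', group 1 = '0'; at [8:13] match '33slm', group 1 = '3'.
One capturing group, so `findall` returns just the captured substring from each match — 2 in all.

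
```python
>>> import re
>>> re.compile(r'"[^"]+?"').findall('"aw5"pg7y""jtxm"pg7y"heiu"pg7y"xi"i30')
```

['"aw5"', '"jtxm"', '"heiu"', '"xi"']

Matches: at [0:5] → '"aw5"'; at [10:16] → '"jtxm"'; at [20:26] → '"heiu"'; at [30:34] → '"xi"'.
No capturing groups, so `findall` returns the 4 full match strings.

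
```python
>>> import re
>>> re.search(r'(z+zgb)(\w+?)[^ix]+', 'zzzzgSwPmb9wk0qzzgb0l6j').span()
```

The pattern matches one or more of the literal 'z', then the literal 'zgb' (captured); then one or more of a word character (lazy) (captured); then one or more of any character except [ix].
`re.search` tries every starting position until one works.
The match spans [15:23] → 'zzgb0l6j'.
Captured: group 1 = 'zzgb', group 2 = '0'.

(15, 23)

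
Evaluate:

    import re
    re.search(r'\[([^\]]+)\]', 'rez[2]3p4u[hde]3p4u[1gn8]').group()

'[2]'

`search` walks the string left to right and returns the first match it finds.
The match spans [3:6] → '[2]'.
Captured: group 1 = '2'.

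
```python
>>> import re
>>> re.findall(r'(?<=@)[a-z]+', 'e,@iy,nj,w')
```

['iy']

The `(?=…)`/`(?<=…)` assertion just peeks at neighbouring text; it doesn't advance the match position.
With no groups in the pattern, `findall` gives back each whole match — 1 here.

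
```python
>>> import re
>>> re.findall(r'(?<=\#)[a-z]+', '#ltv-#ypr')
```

The lookaround is zero-width — it requires the adjacent text to match without consuming it, so the asserted text isn't part of the match.
Scanning left to right: at [1:4] → 'ltv'; at [6:9] → 'ypr'.
With no groups in the pattern, `findall` gives back each whole match — 2 here.

['ltv', 'ypr']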